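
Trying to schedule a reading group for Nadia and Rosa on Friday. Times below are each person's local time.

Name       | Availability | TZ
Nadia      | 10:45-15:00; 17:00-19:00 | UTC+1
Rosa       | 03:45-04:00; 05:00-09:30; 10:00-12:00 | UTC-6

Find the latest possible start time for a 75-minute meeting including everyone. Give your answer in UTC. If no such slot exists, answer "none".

16:45

Nadia in UTC: 09:45-14:00, 16:00-18:00 (subtract 1h to convert from UTC+1).
Rosa in UTC: 09:45-10:00, 11:00-15:30, 16:00-18:00 (add 6h to convert from UTC-6).
Nadia ∩ Rosa: 09:45-10:00, 11:00-14:00, 16:00-18:00.
The last common window of at least 75 minutes is 16:00-18:00; a 75-minute meeting can start as late as 16:45 and still end by 18:00.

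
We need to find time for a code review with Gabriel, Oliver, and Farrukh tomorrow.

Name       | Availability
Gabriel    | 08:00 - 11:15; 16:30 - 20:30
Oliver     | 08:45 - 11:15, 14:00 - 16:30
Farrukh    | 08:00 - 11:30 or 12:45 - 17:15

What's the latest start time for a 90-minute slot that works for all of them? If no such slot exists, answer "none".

09:45

Gabriel ∩ Oliver: 08:45-11:15.
Gabriel ∩ Oliver ∩ Farrukh: 08:45-11:15.
Those are the intersection windows.
The last common window of at least 90 minutes is 08:45-11:15; a 90-minute meeting can start as late as 09:45 and still end by 11:15.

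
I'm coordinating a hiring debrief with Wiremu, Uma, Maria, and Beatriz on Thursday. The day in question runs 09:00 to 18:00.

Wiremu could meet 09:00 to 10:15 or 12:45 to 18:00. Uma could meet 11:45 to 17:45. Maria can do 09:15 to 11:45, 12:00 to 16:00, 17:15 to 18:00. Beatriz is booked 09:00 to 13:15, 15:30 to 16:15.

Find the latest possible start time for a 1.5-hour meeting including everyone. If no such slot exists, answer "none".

14:00

Wiremu free: 09:00-10:15, 12:45-18:00.
Uma free: 11:45-17:45.
Maria free: 09:15-11:45, 12:00-16:00, 17:15-18:00.
Beatriz free: 13:15-15:30, 16:15-18:00 (invert busy blocks within the working day).
Wiremu ∩ Uma: 12:45-17:45.
Wiremu ∩ Uma ∩ Maria: 12:45-16:00, 17:15-17:45.
Wiremu ∩ Uma ∩ Maria ∩ Beatriz: 13:15-15:30, 17:15-17:45.
The last common window of at least 90 minutes is 13:15-15:30; a 90-minute meeting can start as late as 14:00 and still end by 15:30.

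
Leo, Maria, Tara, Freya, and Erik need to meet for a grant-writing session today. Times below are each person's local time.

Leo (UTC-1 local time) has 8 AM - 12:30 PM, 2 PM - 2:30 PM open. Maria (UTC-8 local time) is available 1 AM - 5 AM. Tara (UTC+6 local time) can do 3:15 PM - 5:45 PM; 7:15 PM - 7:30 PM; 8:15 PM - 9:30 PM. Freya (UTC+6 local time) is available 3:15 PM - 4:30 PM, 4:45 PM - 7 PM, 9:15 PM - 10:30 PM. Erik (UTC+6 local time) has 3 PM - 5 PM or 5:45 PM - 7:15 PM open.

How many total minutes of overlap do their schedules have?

Leo in UTC: 09:00-13:30, 15:00-15:30 (add 1h to convert from UTC-1).
Maria in UTC: 09:00-13:00 (add 8h to convert from UTC-8).
Tara in UTC: 09:15-11:45, 13:15-13:30, 14:15-15:30 (subtract 6h to convert from UTC+6).
Freya in UTC: 09:15-10:30, 10:45-13:00, 15:15-16:30 (subtract 6h to convert from UTC+6).
Erik in UTC: 09:00-11:00, 11:45-13:15 (subtract 6h to convert from UTC+6).
Leo ∩ Maria: 09:00-13:00.
Leo ∩ Maria ∩ Tara: 09:15-11:45.
Leo ∩ Maria ∩ Tara ∩ Freya: 09:15-10:30, 10:45-11:45.
Leo ∩ Maria ∩ Tara ∩ Freya ∩ Erik: 09:15-10:30, 10:45-11:00.
Summing the common windows: 75 + 15 = 90 minutes.

90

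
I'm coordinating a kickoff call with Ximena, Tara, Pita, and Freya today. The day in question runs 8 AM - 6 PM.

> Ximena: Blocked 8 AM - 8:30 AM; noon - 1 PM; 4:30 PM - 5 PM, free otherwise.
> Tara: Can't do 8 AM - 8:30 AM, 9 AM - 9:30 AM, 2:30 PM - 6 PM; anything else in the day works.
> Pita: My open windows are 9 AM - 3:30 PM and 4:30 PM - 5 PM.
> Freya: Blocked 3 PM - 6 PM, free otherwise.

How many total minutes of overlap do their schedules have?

Ximena free: 08:30-12:00, 13:00-16:30, 17:00-18:00 (invert busy blocks within the working day).
Tara free: 08:30-09:00, 09:30-14:30 (invert busy blocks within the working day).
Pita free: 09:00-15:30, 16:30-17:00.
Freya free: 08:00-15:00 (invert busy blocks within the working day).
Ximena ∩ Tara: 08:30-09:00, 09:30-12:00, 13:00-14:30.
Ximena ∩ Tara ∩ Pita: 09:30-12:00, 13:00-14:30.
Ximena ∩ Tara ∩ Pita ∩ Freya: 09:30-12:00, 13:00-14:30.
Those are the intersection windows.
Summing the common windows: 150 + 90 = 240 minutes.

240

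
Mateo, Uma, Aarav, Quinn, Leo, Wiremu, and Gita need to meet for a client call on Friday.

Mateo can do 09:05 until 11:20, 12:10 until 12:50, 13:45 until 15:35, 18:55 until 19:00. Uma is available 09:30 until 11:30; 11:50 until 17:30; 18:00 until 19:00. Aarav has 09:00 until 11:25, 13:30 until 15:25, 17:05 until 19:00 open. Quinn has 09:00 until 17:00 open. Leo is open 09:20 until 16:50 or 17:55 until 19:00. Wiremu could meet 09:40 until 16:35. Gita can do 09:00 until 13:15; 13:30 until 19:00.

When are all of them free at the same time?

Mateo ∩ Uma: 09:30-11:20, 12:10-12:50, 13:45-15:35, 18:55-19:00.
Mateo ∩ Uma ∩ Aarav: 09:30-11:20, 13:45-15:25, 18:55-19:00.
Mateo ∩ Uma ∩ Aarav ∩ Quinn: 09:30-11:20, 13:45-15:25.
Mateo ∩ Uma ∩ Aarav ∩ Quinn ∩ Leo: 09:30-11:20, 13:45-15:25.
Mateo ∩ Uma ∩ Aarav ∩ Quinn ∩ Leo ∩ Wiremu: 09:40-11:20, 13:45-15:25.
Mateo ∩ Uma ∩ Aarav ∩ Quinn ∩ Leo ∩ Wiremu ∩ Gita: 09:40-11:20, 13:45-15:25.

09:40-11:20, 13:45-15:25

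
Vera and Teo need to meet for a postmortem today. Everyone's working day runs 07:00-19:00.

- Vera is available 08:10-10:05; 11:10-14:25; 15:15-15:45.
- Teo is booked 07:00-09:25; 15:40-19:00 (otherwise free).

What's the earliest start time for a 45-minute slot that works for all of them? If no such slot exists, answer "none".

11:10

Vera free: 08:10-10:05, 11:10-14:25, 15:15-15:45.
Teo free: 09:25-15:40 (invert busy blocks within the working day).
Vera ∩ Teo: 09:25-10:05, 11:10-14:25, 15:15-15:40.
Those are the intersection windows.
The first common window of at least 45 minutes is 11:10-14:25, so the earliest start is 11:10.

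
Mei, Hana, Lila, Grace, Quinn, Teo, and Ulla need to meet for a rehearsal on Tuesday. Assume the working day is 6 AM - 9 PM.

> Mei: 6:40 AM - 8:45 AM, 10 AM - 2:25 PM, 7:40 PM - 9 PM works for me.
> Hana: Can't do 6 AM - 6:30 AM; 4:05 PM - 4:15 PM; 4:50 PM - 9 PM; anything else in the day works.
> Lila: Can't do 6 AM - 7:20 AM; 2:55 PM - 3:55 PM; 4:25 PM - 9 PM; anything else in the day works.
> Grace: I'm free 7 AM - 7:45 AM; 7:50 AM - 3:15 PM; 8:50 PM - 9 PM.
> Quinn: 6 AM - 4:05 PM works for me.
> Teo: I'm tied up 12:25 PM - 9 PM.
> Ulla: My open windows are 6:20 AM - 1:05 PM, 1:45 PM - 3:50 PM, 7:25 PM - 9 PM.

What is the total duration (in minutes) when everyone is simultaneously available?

225

Mei free: 06:40-08:45, 10:00-14:25, 19:40-21:00.
Hana free: 06:30-16:05, 16:15-16:50 (invert busy blocks within the working day).
Lila free: 07:20-14:55, 15:55-16:25 (invert busy blocks within the working day).
Grace free: 07:00-07:45, 07:50-15:15, 20:50-21:00.
Quinn free: 06:00-16:05.
Teo free: 06:00-12:25 (invert busy blocks within the working day).
Ulla free: 06:20-13:05, 13:45-15:50, 19:25-21:00.
Mei ∩ Hana: 06:40-08:45, 10:00-14:25.
Mei ∩ Hana ∩ Lila: 07:20-08:45, 10:00-14:25.
Mei ∩ Hana ∩ Lila ∩ Grace: 07:20-07:45, 07:50-08:45, 10:00-14:25.
Mei ∩ Hana ∩ Lila ∩ Grace ∩ Quinn: 07:20-07:45, 07:50-08:45, 10:00-14:25.
Mei ∩ Hana ∩ Lila ∩ Grace ∩ Quinn ∩ Teo: 07:20-07:45, 07:50-08:45, 10:00-12:25.
Mei ∩ Hana ∩ Lila ∩ Grace ∩ Quinn ∩ Teo ∩ Ulla: 07:20-07:45, 07:50-08:45, 10:00-12:25.
Summing the common windows: 25 + 55 + 145 = 225 minutes.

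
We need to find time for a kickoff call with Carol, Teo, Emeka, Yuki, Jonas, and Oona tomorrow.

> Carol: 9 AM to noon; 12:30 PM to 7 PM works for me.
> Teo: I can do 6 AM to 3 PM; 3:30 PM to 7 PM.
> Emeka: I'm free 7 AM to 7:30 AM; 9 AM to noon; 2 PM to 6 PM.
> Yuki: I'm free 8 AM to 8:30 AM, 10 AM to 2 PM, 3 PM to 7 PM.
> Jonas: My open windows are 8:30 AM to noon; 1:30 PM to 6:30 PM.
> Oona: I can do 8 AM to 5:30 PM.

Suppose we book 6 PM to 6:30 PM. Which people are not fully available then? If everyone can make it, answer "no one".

Carol: free for 18:00-18:30. Teo: free for 18:00-18:30. Emeka: not fully free for 18:00-18:30. Yuki: free for 18:00-18:30. Jonas: free for 18:00-18:30. Oona: not fully free for 18:00-18:30.

Emeka, Oona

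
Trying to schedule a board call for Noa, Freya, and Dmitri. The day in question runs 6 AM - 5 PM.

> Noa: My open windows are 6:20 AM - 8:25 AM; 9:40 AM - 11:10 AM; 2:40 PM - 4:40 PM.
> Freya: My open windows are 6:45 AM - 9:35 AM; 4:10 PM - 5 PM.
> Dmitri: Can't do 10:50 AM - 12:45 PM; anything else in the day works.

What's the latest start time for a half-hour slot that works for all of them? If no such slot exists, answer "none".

Noa free: 06:20-08:25, 09:40-11:10, 14:40-16:40.
Freya free: 06:45-09:35, 16:10-17:00.
Dmitri free: 06:00-10:50, 12:45-17:00 (invert busy blocks within the working day).
Noa ∩ Freya: 06:45-08:25, 16:10-16:40.
Noa ∩ Freya ∩ Dmitri: 06:45-08:25, 16:10-16:40.
The last common window of at least 30 minutes is 16:10-16:40; a 30-minute meeting can start as late as 16:10 and still end by 16:40.

16:10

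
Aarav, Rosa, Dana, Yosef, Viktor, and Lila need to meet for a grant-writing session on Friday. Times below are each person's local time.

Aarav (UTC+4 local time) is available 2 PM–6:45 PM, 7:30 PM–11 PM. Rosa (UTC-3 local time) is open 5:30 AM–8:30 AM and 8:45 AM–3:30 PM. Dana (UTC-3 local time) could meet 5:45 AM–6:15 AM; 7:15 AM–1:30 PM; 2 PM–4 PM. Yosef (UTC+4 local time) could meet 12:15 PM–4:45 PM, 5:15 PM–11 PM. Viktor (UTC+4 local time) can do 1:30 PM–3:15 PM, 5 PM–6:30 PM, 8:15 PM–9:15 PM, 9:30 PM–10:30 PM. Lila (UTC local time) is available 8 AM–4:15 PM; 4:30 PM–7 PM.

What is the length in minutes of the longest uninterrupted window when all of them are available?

75

Aarav in UTC: 10:00-14:45, 15:30-19:00 (subtract 4h to convert from UTC+4).
Rosa in UTC: 08:30-11:30, 11:45-18:30 (add 3h to convert from UTC-3).
Dana in UTC: 08:45-09:15, 10:15-16:30, 17:00-19:00 (add 3h to convert from UTC-3).
Yosef in UTC: 08:15-12:45, 13:15-19:00 (subtract 4h to convert from UTC+4).
Viktor in UTC: 09:30-11:15, 13:00-14:30, 16:15-17:15, 17:30-18:30 (subtract 4h to convert from UTC+4).
Lila in UTC: 08:00-16:15, 16:30-19:00.
Aarav ∩ Rosa: 10:00-11:30, 11:45-14:45, 15:30-18:30.
Aarav ∩ Rosa ∩ Dana: 10:15-11:30, 11:45-14:45, 15:30-16:30, 17:00-18:30.
Aarav ∩ Rosa ∩ Dana ∩ Yosef: 10:15-11:30, 11:45-12:45, 13:15-14:45, 15:30-16:30, 17:00-18:30.
Aarav ∩ Rosa ∩ Dana ∩ Yosef ∩ Viktor: 10:15-11:15, 13:15-14:30, 16:15-16:30, 17:00-17:15, 17:30-18:30.
Aarav ∩ Rosa ∩ Dana ∩ Yosef ∩ Viktor ∩ Lila: 10:15-11:15, 13:15-14:30, 17:00-17:15, 17:30-18:30.
So the common availability across everyone is 10:15-11:15, 13:15-14:30, 17:00-17:15, 17:30-18:30.
The longest is 13:15-14:30 at 75 minutes.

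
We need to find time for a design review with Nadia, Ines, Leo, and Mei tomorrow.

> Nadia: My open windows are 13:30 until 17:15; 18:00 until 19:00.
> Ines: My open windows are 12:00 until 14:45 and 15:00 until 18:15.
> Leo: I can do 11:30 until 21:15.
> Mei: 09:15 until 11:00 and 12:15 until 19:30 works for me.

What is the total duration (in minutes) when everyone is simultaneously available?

Nadia ∩ Ines: 13:30-14:45, 15:00-17:15, 18:00-18:15.
Nadia ∩ Ines ∩ Leo: 13:30-14:45, 15:00-17:15, 18:00-18:15.
Nadia ∩ Ines ∩ Leo ∩ Mei: 13:30-14:45, 15:00-17:15, 18:00-18:15.
Summing the common windows: 75 + 135 + 15 = 225 minutes.

225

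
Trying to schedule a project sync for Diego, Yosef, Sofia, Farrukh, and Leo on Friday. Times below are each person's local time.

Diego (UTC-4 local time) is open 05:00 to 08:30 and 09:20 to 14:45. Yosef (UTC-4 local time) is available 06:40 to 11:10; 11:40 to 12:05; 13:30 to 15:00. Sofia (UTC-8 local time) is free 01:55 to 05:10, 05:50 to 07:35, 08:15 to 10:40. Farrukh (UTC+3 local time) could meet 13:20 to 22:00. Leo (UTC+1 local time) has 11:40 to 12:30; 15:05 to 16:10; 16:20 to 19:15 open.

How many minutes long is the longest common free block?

65

Diego in UTC: 09:00-12:30, 13:20-18:45 (add 4h to convert from UTC-4).
Yosef in UTC: 10:40-15:10, 15:40-16:05, 17:30-19:00 (add 4h to convert from UTC-4).
Sofia in UTC: 09:55-13:10, 13:50-15:35, 16:15-18:40 (add 8h to convert from UTC-8).
Farrukh in UTC: 10:20-19:00 (subtract 3h to convert from UTC+3).
Leo in UTC: 10:40-11:30, 14:05-15:10, 15:20-18:15 (subtract 1h to convert from UTC+1).
Diego ∩ Yosef: 10:40-12:30, 13:20-15:10, 15:40-16:05, 17:30-18:45.
Diego ∩ Yosef ∩ Sofia: 10:40-12:30, 13:50-15:10, 17:30-18:40.
Diego ∩ Yosef ∩ Sofia ∩ Farrukh: 10:40-12:30, 13:50-15:10, 17:30-18:40.
Diego ∩ Yosef ∩ Sofia ∩ Farrukh ∩ Leo: 10:40-11:30, 14:05-15:10, 17:30-18:15.
The longest is 14:05-15:10 at 65 minutes.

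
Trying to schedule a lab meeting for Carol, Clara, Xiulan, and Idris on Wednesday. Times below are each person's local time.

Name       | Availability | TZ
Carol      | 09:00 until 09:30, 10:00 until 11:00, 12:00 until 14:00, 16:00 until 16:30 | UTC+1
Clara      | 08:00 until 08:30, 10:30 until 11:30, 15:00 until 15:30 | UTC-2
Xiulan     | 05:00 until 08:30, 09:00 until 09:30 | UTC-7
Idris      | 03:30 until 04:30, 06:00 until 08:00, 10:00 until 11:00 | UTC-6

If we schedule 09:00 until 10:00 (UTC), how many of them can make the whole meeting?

Carol in UTC: 08:00-08:30, 09:00-10:00, 11:00-13:00, 15:00-15:30 (subtract 1h to convert from UTC+1).
Clara in UTC: 10:00-10:30, 12:30-13:30, 17:00-17:30 (add 2h to convert from UTC-2).
Xiulan in UTC: 12:00-15:30, 16:00-16:30 (add 7h to convert from UTC-7).
Idris in UTC: 09:30-10:30, 12:00-14:00, 16:00-17:00 (add 6h to convert from UTC-6).
Carol can make the full 09:00-10:00 slot — that's 1.

1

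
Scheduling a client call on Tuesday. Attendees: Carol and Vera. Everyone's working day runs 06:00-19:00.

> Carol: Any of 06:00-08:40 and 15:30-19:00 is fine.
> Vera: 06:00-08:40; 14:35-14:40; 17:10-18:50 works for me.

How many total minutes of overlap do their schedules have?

260

Carol ∩ Vera: 06:00-08:40, 17:10-18:50.
Summing the common windows: 160 + 100 = 260 minutes.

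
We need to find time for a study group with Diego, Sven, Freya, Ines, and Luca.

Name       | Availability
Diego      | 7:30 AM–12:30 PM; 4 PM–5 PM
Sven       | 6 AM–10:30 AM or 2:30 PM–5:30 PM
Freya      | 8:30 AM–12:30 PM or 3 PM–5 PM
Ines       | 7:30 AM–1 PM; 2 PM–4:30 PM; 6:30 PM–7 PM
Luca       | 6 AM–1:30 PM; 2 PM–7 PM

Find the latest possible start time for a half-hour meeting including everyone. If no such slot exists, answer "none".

16:00

Diego ∩ Sven: 07:30-10:30, 16:00-17:00.
Diego ∩ Sven ∩ Freya: 08:30-10:30, 16:00-17:00.
Diego ∩ Sven ∩ Freya ∩ Ines: 08:30-10:30, 16:00-16:30.
Diego ∩ Sven ∩ Freya ∩ Ines ∩ Luca: 08:30-10:30, 16:00-16:30.
So the common availability across everyone is 08:30-10:30, 16:00-16:30.
The last common window of at least 30 minutes is 16:00-16:30; a 30-minute meeting can start as late as 16:00 and still end by 16:30.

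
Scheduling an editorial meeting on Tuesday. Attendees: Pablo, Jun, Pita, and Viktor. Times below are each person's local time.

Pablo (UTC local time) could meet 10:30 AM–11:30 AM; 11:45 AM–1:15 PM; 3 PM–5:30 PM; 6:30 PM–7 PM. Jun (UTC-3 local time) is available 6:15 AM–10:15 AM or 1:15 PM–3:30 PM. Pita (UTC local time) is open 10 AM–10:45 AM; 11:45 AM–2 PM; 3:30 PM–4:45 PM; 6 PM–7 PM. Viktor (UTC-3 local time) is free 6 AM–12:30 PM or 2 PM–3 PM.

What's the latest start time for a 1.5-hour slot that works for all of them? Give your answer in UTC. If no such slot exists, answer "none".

Pablo in UTC: 10:30-11:30, 11:45-13:15, 15:00-17:30, 18:30-19:00.
Jun in UTC: 09:15-13:15, 16:15-18:30 (add 3h to convert from UTC-3).
Pita in UTC: 10:00-10:45, 11:45-14:00, 15:30-16:45, 18:00-19:00.
Viktor in UTC: 09:00-15:30, 17:00-18:00 (add 3h to convert from UTC-3).
Pablo ∩ Jun: 10:30-11:30, 11:45-13:15, 16:15-17:30.
Pablo ∩ Jun ∩ Pita: 10:30-10:45, 11:45-13:15, 16:15-16:45.
Pablo ∩ Jun ∩ Pita ∩ Viktor: 10:30-10:45, 11:45-13:15.
The last common window of at least 90 minutes is 11:45-13:15; a 90-minute meeting can start as late as 11:45 and still end by 13:15.

11:45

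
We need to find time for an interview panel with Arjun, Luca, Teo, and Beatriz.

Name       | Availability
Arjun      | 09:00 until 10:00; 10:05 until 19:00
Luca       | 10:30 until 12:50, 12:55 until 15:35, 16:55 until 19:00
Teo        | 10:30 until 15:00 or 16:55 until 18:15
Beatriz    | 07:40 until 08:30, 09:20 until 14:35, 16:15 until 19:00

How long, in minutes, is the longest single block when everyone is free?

140

Arjun ∩ Luca: 10:30-12:50, 12:55-15:35, 16:55-19:00.
Arjun ∩ Luca ∩ Teo: 10:30-12:50, 12:55-15:00, 16:55-18:15.
Arjun ∩ Luca ∩ Teo ∩ Beatriz: 10:30-12:50, 12:55-14:35, 16:55-18:15.
The longest is 10:30-12:50 at 140 minutes.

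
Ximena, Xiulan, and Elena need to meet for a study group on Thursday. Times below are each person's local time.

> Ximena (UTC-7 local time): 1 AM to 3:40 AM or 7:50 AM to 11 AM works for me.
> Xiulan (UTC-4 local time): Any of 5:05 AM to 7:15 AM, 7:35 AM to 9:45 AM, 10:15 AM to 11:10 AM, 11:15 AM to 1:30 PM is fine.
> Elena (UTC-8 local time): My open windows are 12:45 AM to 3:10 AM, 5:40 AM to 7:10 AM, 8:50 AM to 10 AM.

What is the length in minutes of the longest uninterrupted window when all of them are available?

95

Ximena in UTC: 08:00-10:40, 14:50-18:00 (add 7h to convert from UTC-7).
Xiulan in UTC: 09:05-11:15, 11:35-13:45, 14:15-15:10, 15:15-17:30 (add 4h to convert from UTC-4).
Elena in UTC: 08:45-11:10, 13:40-15:10, 16:50-18:00 (add 8h to convert from UTC-8).
Ximena ∩ Xiulan: 09:05-10:40, 14:50-15:10, 15:15-17:30.
Ximena ∩ Xiulan ∩ Elena: 09:05-10:40, 14:50-15:10, 16:50-17:30.
The longest is 09:05-10:40 at 95 minutes.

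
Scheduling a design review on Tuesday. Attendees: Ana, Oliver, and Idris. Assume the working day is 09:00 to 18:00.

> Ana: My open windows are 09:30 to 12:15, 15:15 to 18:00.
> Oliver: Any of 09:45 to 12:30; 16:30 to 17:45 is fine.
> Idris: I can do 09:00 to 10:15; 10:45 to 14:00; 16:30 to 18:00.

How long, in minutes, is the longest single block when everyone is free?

Ana ∩ Oliver: 09:45-12:15, 16:30-17:45.
Ana ∩ Oliver ∩ Idris: 09:45-10:15, 10:45-12:15, 16:30-17:45.
The longest is 10:45-12:15 at 90 minutes.

90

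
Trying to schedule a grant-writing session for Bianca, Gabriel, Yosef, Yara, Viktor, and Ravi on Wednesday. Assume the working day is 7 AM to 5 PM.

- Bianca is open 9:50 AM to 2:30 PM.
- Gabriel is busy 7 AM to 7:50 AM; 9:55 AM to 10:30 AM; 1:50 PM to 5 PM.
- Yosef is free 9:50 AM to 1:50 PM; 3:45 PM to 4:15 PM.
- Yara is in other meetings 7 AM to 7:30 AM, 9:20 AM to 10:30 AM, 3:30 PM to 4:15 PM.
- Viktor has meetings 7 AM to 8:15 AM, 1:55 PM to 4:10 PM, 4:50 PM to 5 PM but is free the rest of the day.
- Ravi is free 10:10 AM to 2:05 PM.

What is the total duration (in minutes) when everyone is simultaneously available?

Bianca free: 09:50-14:30.
Gabriel free: 07:50-09:55, 10:30-13:50 (invert busy blocks within the working day).
Yosef free: 09:50-13:50, 15:45-16:15.
Yara free: 07:30-09:20, 10:30-15:30, 16:15-17:00 (invert busy blocks within the working day).
Viktor free: 08:15-13:55, 16:10-16:50 (invert busy blocks within the working day).
Ravi free: 10:10-14:05.
Bianca ∩ Gabriel: 09:50-09:55, 10:30-13:50.
Bianca ∩ Gabriel ∩ Yosef: 09:50-09:55, 10:30-13:50.
Bianca ∩ Gabriel ∩ Yosef ∩ Yara: 10:30-13:50.
Bianca ∩ Gabriel ∩ Yosef ∩ Yara ∩ Viktor: 10:30-13:50.
Bianca ∩ Gabriel ∩ Yosef ∩ Yara ∩ Viktor ∩ Ravi: 10:30-13:50.
That's a single block of 200 minutes.

200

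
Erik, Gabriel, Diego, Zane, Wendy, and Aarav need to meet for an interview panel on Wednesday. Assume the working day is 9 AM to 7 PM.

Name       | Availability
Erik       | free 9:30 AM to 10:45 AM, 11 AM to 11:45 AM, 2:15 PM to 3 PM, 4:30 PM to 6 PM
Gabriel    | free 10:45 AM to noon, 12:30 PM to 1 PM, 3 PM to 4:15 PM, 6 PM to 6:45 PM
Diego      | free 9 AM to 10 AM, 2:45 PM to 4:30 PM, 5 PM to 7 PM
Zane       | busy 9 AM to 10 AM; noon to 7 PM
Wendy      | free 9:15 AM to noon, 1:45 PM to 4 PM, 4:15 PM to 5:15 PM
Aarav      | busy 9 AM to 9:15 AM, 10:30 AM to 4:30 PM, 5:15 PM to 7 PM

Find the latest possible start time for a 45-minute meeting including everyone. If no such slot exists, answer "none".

none

Erik free: 09:30-10:45, 11:00-11:45, 14:15-15:00, 16:30-18:00.
Gabriel free: 10:45-12:00, 12:30-13:00, 15:00-16:15, 18:00-18:45.
Diego free: 09:00-10:00, 14:45-16:30, 17:00-19:00.
Zane free: 10:00-12:00 (invert busy blocks within the working day).
Wendy free: 09:15-12:00, 13:45-16:00, 16:15-17:15.
Aarav free: 09:15-10:30, 16:30-17:15 (invert busy blocks within the working day).
Erik ∩ Gabriel: 11:00-11:45.
Erik ∩ Gabriel ∩ Diego: ∅.
Erik ∩ Gabriel ∩ Diego ∩ Zane: ∅.
Erik ∩ Gabriel ∩ Diego ∩ Zane ∩ Wendy: ∅.
Erik ∩ Gabriel ∩ Diego ∩ Zane ∩ Wendy ∩ Aarav: ∅.
There is no time when everyone is free.
No common window is at least 45 minutes long.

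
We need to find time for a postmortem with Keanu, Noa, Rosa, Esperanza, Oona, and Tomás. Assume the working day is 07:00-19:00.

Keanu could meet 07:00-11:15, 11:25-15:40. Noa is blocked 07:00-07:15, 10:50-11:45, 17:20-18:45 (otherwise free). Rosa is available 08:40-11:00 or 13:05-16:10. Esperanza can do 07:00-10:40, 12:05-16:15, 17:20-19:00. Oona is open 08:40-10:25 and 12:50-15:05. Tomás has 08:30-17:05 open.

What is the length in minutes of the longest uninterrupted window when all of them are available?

Keanu free: 07:00-11:15, 11:25-15:40.
Noa free: 07:15-10:50, 11:45-17:20, 18:45-19:00 (invert busy blocks within the working day).
Rosa free: 08:40-11:00, 13:05-16:10.
Esperanza free: 07:00-10:40, 12:05-16:15, 17:20-19:00.
Oona free: 08:40-10:25, 12:50-15:05.
Tomás free: 08:30-17:05.
Keanu ∩ Noa: 07:15-10:50, 11:45-15:40.
Keanu ∩ Noa ∩ Rosa: 08:40-10:50, 13:05-15:40.
Keanu ∩ Noa ∩ Rosa ∩ Esperanza: 08:40-10:40, 13:05-15:40.
Keanu ∩ Noa ∩ Rosa ∩ Esperanza ∩ Oona: 08:40-10:25, 13:05-15:05.
Keanu ∩ Noa ∩ Rosa ∩ Esperanza ∩ Oona ∩ Tomás: 08:40-10:25, 13:05-15:05.
Those are the intersection windows.
The longest is 13:05-15:05 at 120 minutes.

120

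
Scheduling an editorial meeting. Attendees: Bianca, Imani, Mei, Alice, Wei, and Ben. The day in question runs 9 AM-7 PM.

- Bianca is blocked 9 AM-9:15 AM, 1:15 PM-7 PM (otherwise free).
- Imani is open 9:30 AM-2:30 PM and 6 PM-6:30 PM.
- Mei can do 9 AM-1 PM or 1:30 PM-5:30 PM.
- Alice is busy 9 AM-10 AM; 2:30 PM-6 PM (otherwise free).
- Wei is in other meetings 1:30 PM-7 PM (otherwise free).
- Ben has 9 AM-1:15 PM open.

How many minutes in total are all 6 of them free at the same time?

Bianca free: 09:15-13:15 (invert busy blocks within the working day).
Imani free: 09:30-14:30, 18:00-18:30.
Mei free: 09:00-13:00, 13:30-17:30.
Alice free: 10:00-14:30, 18:00-19:00 (invert busy blocks within the working day).
Wei free: 09:00-13:30 (invert busy blocks within the working day).
Ben free: 09:00-13:15.
Bianca ∩ Imani: 09:30-13:15.
Bianca ∩ Imani ∩ Mei: 09:30-13:00.
Bianca ∩ Imani ∩ Mei ∩ Alice: 10:00-13:00.
Bianca ∩ Imani ∩ Mei ∩ Alice ∩ Wei: 10:00-13:00.
Bianca ∩ Imani ∩ Mei ∩ Alice ∩ Wei ∩ Ben: 10:00-13:00.
So the common availability across everyone is 10:00-13:00.
That's a single block of 180 minutes.

180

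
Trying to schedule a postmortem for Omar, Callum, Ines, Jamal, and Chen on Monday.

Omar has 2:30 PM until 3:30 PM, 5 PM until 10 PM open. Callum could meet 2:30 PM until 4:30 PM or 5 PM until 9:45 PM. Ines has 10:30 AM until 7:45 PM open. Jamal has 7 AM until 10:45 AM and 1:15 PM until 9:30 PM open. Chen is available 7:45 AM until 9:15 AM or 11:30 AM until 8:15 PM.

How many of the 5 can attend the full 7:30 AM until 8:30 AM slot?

1

Jamal can make the full 07:30-08:30 slot — that's 1.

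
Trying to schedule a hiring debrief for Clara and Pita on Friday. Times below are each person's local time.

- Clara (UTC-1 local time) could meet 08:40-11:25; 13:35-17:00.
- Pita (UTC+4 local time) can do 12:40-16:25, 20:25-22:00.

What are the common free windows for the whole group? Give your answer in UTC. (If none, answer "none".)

09:40-12:25, 16:25-18:00

Clara in UTC: 09:40-12:25, 14:35-18:00 (add 1h to convert from UTC-1).
Pita in UTC: 08:40-12:25, 16:25-18:00 (subtract 4h to convert from UTC+4).
Clara ∩ Pita: 09:40-12:25, 16:25-18:00.
Those are the intersection windows.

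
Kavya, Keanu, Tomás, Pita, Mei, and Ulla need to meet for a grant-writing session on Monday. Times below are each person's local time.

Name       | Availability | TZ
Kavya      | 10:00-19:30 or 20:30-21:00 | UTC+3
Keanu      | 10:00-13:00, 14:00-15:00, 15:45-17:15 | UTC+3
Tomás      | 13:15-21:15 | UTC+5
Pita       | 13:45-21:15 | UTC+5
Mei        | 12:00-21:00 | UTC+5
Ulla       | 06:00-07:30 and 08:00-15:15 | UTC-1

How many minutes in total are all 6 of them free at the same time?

210

Kavya in UTC: 07:00-16:30, 17:30-18:00 (subtract 3h to convert from UTC+3).
Keanu in UTC: 07:00-10:00, 11:00-12:00, 12:45-14:15 (subtract 3h to convert from UTC+3).
Tomás in UTC: 08:15-16:15 (subtract 5h to convert from UTC+5).
Pita in UTC: 08:45-16:15 (subtract 5h to convert from UTC+5).
Mei in UTC: 07:00-16:00 (subtract 5h to convert from UTC+5).
Ulla in UTC: 07:00-08:30, 09:00-16:15 (add 1h to convert from UTC-1).
Kavya ∩ Keanu: 07:00-10:00, 11:00-12:00, 12:45-14:15.
Kavya ∩ Keanu ∩ Tomás: 08:15-10:00, 11:00-12:00, 12:45-14:15.
Kavya ∩ Keanu ∩ Tomás ∩ Pita: 08:45-10:00, 11:00-12:00, 12:45-14:15.
Kavya ∩ Keanu ∩ Tomás ∩ Pita ∩ Mei: 08:45-10:00, 11:00-12:00, 12:45-14:15.
Kavya ∩ Keanu ∩ Tomás ∩ Pita ∩ Mei ∩ Ulla: 09:00-10:00, 11:00-12:00, 12:45-14:15.
Summing the common windows: 60 + 60 + 90 = 210 minutes.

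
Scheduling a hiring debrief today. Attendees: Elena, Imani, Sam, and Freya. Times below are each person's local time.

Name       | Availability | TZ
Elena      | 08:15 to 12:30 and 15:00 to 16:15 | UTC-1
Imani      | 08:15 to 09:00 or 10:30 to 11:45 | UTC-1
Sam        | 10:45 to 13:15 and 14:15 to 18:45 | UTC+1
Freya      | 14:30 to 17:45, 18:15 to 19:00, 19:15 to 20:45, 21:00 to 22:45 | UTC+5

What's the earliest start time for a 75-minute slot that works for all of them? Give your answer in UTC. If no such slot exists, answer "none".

none

Elena in UTC: 09:15-13:30, 16:00-17:15 (add 1h to convert from UTC-1).
Imani in UTC: 09:15-10:00, 11:30-12:45 (add 1h to convert from UTC-1).
Sam in UTC: 09:45-12:15, 13:15-17:45 (subtract 1h to convert from UTC+1).
Freya in UTC: 09:30-12:45, 13:15-14:00, 14:15-15:45, 16:00-17:45 (subtract 5h to convert from UTC+5).
Elena ∩ Imani: 09:15-10:00, 11:30-12:45.
Elena ∩ Imani ∩ Sam: 09:45-10:00, 11:30-12:15.
Elena ∩ Imani ∩ Sam ∩ Freya: 09:45-10:00, 11:30-12:15.
So the common availability across everyone is 09:45-10:00, 11:30-12:15.
No common window is at least 75 minutes long.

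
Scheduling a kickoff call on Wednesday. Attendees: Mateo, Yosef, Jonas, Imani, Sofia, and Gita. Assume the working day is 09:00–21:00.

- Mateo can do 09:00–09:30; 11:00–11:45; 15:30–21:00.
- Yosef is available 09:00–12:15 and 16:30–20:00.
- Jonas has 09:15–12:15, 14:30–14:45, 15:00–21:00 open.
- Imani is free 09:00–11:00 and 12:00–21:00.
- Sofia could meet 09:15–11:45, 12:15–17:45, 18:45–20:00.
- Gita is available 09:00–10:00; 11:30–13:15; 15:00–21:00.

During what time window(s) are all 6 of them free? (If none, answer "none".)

09:15-09:30, 16:30-17:45, 18:45-20:00

Mateo ∩ Yosef: 09:00-09:30, 11:00-11:45, 16:30-20:00.
Mateo ∩ Yosef ∩ Jonas: 09:15-09:30, 11:00-11:45, 16:30-20:00.
Mateo ∩ Yosef ∩ Jonas ∩ Imani: 09:15-09:30, 16:30-20:00.
Mateo ∩ Yosef ∩ Jonas ∩ Imani ∩ Sofia: 09:15-09:30, 16:30-17:45, 18:45-20:00.
Mateo ∩ Yosef ∩ Jonas ∩ Imani ∩ Sofia ∩ Gita: 09:15-09:30, 16:30-17:45, 18:45-20:00.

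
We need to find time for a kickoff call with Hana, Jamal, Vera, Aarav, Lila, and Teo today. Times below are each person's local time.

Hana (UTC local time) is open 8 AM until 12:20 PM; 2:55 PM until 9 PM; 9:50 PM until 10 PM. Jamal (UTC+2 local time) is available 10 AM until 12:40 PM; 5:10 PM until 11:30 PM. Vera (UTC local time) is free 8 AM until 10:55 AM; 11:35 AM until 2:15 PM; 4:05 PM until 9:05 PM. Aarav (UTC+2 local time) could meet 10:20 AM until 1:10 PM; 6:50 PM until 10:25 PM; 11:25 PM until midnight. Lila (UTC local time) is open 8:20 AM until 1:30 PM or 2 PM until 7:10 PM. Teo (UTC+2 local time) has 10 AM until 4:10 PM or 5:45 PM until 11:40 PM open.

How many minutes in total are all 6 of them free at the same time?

Hana in UTC: 08:00-12:20, 14:55-21:00, 21:50-22:00.
Jamal in UTC: 08:00-10:40, 15:10-21:30 (subtract 2h to convert from UTC+2).
Vera in UTC: 08:00-10:55, 11:35-14:15, 16:05-21:05.
Aarav in UTC: 08:20-11:10, 16:50-20:25, 21:25-22:00 (subtract 2h to convert from UTC+2).
Lila in UTC: 08:20-13:30, 14:00-19:10.
Teo in UTC: 08:00-14:10, 15:45-21:40 (subtract 2h to convert from UTC+2).
Hana ∩ Jamal: 08:00-10:40, 15:10-21:00.
Hana ∩ Jamal ∩ Vera: 08:00-10:40, 16:05-21:00.
Hana ∩ Jamal ∩ Vera ∩ Aarav: 08:20-10:40, 16:50-20:25.
Hana ∩ Jamal ∩ Vera ∩ Aarav ∩ Lila: 08:20-10:40, 16:50-19:10.
Hana ∩ Jamal ∩ Vera ∩ Aarav ∩ Lila ∩ Teo: 08:20-10:40, 16:50-19:10.
So the common availability across everyone is 08:20-10:40, 16:50-19:10.
Summing the common windows: 140 + 140 = 280 minutes.

280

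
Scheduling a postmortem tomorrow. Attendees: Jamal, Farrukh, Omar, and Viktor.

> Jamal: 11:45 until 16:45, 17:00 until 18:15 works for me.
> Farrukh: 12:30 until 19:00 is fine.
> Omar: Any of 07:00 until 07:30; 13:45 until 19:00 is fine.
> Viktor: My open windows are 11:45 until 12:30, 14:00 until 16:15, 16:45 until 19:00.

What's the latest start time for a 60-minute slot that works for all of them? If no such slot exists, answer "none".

Jamal ∩ Farrukh: 12:30-16:45, 17:00-18:15.
Jamal ∩ Farrukh ∩ Omar: 13:45-16:45, 17:00-18:15.
Jamal ∩ Farrukh ∩ Omar ∩ Viktor: 14:00-16:15, 17:00-18:15.
The last common window of at least 60 minutes is 17:00-18:15; a 60-minute meeting can start as late as 17:15 and still end by 18:15.

17:15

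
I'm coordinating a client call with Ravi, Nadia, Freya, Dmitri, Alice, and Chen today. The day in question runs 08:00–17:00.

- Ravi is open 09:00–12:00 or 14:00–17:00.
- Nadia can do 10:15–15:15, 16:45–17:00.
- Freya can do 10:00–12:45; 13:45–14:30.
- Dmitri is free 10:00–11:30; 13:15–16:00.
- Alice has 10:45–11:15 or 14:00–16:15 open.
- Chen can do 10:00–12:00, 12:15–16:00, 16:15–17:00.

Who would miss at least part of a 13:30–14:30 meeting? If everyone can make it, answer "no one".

Alice, Freya, Ravi

Ravi: not fully free for 13:30-14:30. Nadia: free for 13:30-14:30. Freya: not fully free for 13:30-14:30. Dmitri: free for 13:30-14:30. Alice: not fully free for 13:30-14:30. Chen: free for 13:30-14:30.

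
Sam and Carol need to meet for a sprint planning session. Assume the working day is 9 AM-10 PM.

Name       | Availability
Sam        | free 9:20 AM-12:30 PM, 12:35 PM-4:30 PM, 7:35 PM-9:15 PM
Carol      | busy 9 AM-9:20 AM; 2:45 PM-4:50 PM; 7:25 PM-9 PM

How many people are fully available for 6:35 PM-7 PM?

Sam free: 09:20-12:30, 12:35-16:30, 19:35-21:15.
Carol free: 09:20-14:45, 16:50-19:25, 21:00-22:00 (invert busy blocks within the working day).
Carol can make the full 18:35-19:00 slot — that's 1.

1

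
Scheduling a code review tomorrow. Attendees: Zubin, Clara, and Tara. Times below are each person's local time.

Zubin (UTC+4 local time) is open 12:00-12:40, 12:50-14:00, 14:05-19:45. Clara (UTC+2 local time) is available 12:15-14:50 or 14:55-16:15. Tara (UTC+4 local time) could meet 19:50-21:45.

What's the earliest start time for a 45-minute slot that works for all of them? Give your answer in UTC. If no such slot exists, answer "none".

Zubin in UTC: 08:00-08:40, 08:50-10:00, 10:05-15:45 (subtract 4h to convert from UTC+4).
Clara in UTC: 10:15-12:50, 12:55-14:15 (subtract 2h to convert from UTC+2).
Tara in UTC: 15:50-17:45 (subtract 4h to convert from UTC+4).
Zubin ∩ Clara: 10:15-12:50, 12:55-14:15.
Zubin ∩ Clara ∩ Tara: ∅.
There is no time when everyone is free.
No common window is at least 45 minutes long.

none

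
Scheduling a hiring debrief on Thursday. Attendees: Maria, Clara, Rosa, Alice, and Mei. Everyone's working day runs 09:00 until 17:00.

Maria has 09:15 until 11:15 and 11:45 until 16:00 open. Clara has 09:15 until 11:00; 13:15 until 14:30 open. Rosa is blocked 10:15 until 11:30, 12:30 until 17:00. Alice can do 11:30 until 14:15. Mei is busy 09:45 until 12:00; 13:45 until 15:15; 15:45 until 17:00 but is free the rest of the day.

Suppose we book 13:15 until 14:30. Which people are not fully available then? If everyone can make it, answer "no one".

Alice, Mei, Rosa

Maria free: 09:15-11:15, 11:45-16:00.
Clara free: 09:15-11:00, 13:15-14:30.
Rosa free: 09:00-10:15, 11:30-12:30 (invert busy blocks within the working day).
Alice free: 11:30-14:15.
Mei free: 09:00-09:45, 12:00-13:45, 15:15-15:45 (invert busy blocks within the working day).
Maria: free for 13:15-14:30. Clara: free for 13:15-14:30. Rosa: not fully free for 13:15-14:30. Alice: not fully free for 13:15-14:30. Mei: not fully free for 13:15-14:30.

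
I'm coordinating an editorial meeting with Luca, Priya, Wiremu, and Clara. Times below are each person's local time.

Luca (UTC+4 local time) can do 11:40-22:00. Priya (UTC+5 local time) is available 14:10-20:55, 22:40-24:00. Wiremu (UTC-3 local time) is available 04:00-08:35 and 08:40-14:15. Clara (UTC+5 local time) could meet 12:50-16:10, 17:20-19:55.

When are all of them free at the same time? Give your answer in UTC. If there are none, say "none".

09:10-11:10, 12:20-14:55

Luca in UTC: 07:40-18:00 (subtract 4h to convert from UTC+4).
Priya in UTC: 09:10-15:55, 17:40-19:00 (subtract 5h to convert from UTC+5).
Wiremu in UTC: 07:00-11:35, 11:40-17:15 (add 3h to convert from UTC-3).
Clara in UTC: 07:50-11:10, 12:20-14:55 (subtract 5h to convert from UTC+5).
Luca ∩ Priya: 09:10-15:55, 17:40-18:00.
Luca ∩ Priya ∩ Wiremu: 09:10-11:35, 11:40-15:55.
Luca ∩ Priya ∩ Wiremu ∩ Clara: 09:10-11:10, 12:20-14:55.
So the common availability across everyone is 09:10-11:10, 12:20-14:55.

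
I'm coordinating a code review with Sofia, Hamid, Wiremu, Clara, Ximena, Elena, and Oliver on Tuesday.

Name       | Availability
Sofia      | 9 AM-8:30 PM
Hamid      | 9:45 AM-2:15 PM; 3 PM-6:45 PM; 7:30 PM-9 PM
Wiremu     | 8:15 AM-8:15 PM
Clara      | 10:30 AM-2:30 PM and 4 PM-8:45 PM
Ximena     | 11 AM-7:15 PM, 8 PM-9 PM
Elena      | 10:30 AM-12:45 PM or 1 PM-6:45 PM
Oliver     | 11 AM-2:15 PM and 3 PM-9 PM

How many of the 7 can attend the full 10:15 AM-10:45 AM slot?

3

Sofia, Hamid, and Wiremu can make the full 10:15-10:45 slot — that's 3.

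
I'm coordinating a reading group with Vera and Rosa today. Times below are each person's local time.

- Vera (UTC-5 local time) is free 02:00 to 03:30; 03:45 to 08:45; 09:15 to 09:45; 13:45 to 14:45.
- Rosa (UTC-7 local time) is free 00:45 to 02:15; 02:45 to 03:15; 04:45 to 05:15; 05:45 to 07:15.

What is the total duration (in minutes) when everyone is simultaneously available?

195

Vera in UTC: 07:00-08:30, 08:45-13:45, 14:15-14:45, 18:45-19:45 (add 5h to convert from UTC-5).
Rosa in UTC: 07:45-09:15, 09:45-10:15, 11:45-12:15, 12:45-14:15 (add 7h to convert from UTC-7).
Vera ∩ Rosa: 07:45-08:30, 08:45-09:15, 09:45-10:15, 11:45-12:15, 12:45-13:45.
Summing the common windows: 45 + 30 + 30 + 30 + 60 = 195 minutes.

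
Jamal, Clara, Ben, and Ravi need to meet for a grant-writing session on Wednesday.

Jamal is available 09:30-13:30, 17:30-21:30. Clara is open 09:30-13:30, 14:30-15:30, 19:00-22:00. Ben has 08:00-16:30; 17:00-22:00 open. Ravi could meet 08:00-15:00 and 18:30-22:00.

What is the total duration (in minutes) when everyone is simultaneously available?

Jamal ∩ Clara: 09:30-13:30, 19:00-21:30.
Jamal ∩ Clara ∩ Ben: 09:30-13:30, 19:00-21:30.
Jamal ∩ Clara ∩ Ben ∩ Ravi: 09:30-13:30, 19:00-21:30.
Summing the common windows: 240 + 150 = 390 minutes.

390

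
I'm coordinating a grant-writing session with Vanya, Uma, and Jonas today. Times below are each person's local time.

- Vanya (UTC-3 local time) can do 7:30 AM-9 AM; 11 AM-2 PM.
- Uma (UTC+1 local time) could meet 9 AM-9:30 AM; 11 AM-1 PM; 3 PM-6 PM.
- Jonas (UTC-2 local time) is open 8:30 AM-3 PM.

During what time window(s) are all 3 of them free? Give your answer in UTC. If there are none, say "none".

10:30-12:00, 14:00-17:00

Vanya in UTC: 10:30-12:00, 14:00-17:00 (add 3h to convert from UTC-3).
Uma in UTC: 08:00-08:30, 10:00-12:00, 14:00-17:00 (subtract 1h to convert from UTC+1).
Jonas in UTC: 10:30-17:00 (add 2h to convert from UTC-2).
Vanya ∩ Uma: 10:30-12:00, 14:00-17:00.
Vanya ∩ Uma ∩ Jonas: 10:30-12:00, 14:00-17:00.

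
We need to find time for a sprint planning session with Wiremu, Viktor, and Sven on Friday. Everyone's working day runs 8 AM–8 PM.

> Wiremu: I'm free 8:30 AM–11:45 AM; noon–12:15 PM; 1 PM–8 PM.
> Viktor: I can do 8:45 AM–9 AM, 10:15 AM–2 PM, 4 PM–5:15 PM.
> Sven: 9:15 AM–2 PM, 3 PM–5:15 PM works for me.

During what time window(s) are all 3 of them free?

10:15-11:45, 12:00-12:15, 13:00-14:00, 16:00-17:15

Wiremu ∩ Viktor: 08:45-09:00, 10:15-11:45, 12:00-12:15, 13:00-14:00, 16:00-17:15.
Wiremu ∩ Viktor ∩ Sven: 10:15-11:45, 12:00-12:15, 13:00-14:00, 16:00-17:15.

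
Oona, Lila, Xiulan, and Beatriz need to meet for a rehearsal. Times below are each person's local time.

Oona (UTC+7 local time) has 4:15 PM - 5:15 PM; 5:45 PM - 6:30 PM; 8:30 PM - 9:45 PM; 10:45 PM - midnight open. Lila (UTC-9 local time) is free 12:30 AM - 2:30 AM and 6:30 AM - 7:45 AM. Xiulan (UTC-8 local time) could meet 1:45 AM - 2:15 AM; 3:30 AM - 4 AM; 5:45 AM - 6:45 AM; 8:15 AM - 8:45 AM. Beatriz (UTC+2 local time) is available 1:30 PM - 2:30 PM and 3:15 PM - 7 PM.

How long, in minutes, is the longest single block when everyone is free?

30

Oona in UTC: 09:15-10:15, 10:45-11:30, 13:30-14:45, 15:45-17:00 (subtract 7h to convert from UTC+7).
Lila in UTC: 09:30-11:30, 15:30-16:45 (add 9h to convert from UTC-9).
Xiulan in UTC: 09:45-10:15, 11:30-12:00, 13:45-14:45, 16:15-16:45 (add 8h to convert from UTC-8).
Beatriz in UTC: 11:30-12:30, 13:15-17:00 (subtract 2h to convert from UTC+2).
Oona ∩ Lila: 09:30-10:15, 10:45-11:30, 15:45-16:45.
Oona ∩ Lila ∩ Xiulan: 09:45-10:15, 16:15-16:45.
Oona ∩ Lila ∩ Xiulan ∩ Beatriz: 16:15-16:45.
The longest is 16:15-16:45 at 30 minutes.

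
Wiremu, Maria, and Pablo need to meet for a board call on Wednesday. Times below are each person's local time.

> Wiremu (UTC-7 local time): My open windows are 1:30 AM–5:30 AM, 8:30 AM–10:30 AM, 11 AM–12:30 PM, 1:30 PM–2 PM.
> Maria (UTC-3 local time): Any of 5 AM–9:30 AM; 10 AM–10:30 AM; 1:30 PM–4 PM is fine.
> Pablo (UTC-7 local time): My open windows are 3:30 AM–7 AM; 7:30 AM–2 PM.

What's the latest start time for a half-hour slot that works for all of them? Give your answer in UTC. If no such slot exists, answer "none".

Wiremu in UTC: 08:30-12:30, 15:30-17:30, 18:00-19:30, 20:30-21:00 (add 7h to convert from UTC-7).
Maria in UTC: 08:00-12:30, 13:00-13:30, 16:30-19:00 (add 3h to convert from UTC-3).
Pablo in UTC: 10:30-14:00, 14:30-21:00 (add 7h to convert from UTC-7).
Wiremu ∩ Maria: 08:30-12:30, 16:30-17:30, 18:00-19:00.
Wiremu ∩ Maria ∩ Pablo: 10:30-12:30, 16:30-17:30, 18:00-19:00.
The last common window of at least 30 minutes is 18:00-19:00; a 30-minute meeting can start as late as 18:30 and still end by 19:00.

18:30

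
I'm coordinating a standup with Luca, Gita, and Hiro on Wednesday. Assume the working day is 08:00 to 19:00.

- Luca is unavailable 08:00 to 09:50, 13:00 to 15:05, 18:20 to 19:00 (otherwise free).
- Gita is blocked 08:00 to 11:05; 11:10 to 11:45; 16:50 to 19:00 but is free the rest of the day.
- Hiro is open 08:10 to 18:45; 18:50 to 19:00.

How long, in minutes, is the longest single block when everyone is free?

105

Luca free: 09:50-13:00, 15:05-18:20 (invert busy blocks within the working day).
Gita free: 11:05-11:10, 11:45-16:50 (invert busy blocks within the working day).
Hiro free: 08:10-18:45, 18:50-19:00.
Luca ∩ Gita: 11:05-11:10, 11:45-13:00, 15:05-16:50.
Luca ∩ Gita ∩ Hiro: 11:05-11:10, 11:45-13:00, 15:05-16:50.
The longest is 15:05-16:50 at 105 minutes.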